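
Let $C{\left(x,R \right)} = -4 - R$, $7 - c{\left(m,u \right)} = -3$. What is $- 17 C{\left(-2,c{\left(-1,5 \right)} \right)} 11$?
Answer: $2618$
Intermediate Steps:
$c{\left(m,u \right)} = 10$ ($c{\left(m,u \right)} = 7 - -3 = 7 + 3 = 10$)
$- 17 C{\left(-2,c{\left(-1,5 \right)} \right)} 11 = - 17 \left(-4 - 10\right) 11 = \left(-17\right) \left(-14\right) 11 = 238 \cdot 11 = 2618$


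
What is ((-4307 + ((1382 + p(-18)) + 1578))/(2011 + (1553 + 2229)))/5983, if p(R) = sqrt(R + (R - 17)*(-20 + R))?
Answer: -449/11553173 + 4*sqrt(82)/34659519 ≈ -3.7819e-5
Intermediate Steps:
p(R) = sqrt(R + (-20 + R)*(-17 + R)) (p(R) = sqrt(R + (-17 + R)*(-20 + R)) = sqrt(R + (-20 + R)*(-17 + R)))
((-4307 + ((1382 + p(-18)) + 1578))/(2011 + (1553 + 2229)))/5983 = ((-4307 + ((1382 + sqrt(340 + (-18)**2 - 36*(-18))) + 1578))/(2011 + (1553 + 2229)))/5983 = ((-4307 + ((1382 + sqrt(340 + 324 + 648)) + 1578))/(2011 + 3782))*(1/5983) = ((-4307 + ((1382 + sqrt(1312)) + 1578))/5793)*(1/5983) = ((-4307 + ((1382 + 4*sqrt(82)) + 1578))*(1/5793))*(1/5983) = ((-4307 + (2960 + 4*sqrt(82)))*(1/5793))*(1/5983) = ((-1347 + 4*sqrt(82))*(1/5793))*(1/5983) = (-449/1931 + 4*sqrt(82)/5793)*(1/5983) = -449/11553173 + 4*sqrt(82)/34659519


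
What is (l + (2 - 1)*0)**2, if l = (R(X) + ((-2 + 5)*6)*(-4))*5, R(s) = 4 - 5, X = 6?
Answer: 133225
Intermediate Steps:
R(s) = -1
l = -365 (l = (-1 + ((-2 + 5)*6)*(-4))*5 = (-1 + (3*6)*(-4))*5 = (-1 + 18*(-4))*5 = (-1 - 72)*5 = -73*5 = -365)
(l + (2 - 1)*0)**2 = (-365 + (2 - 1)*0)**2 = (-365 + 1*0)**2 = (-365 + 0)**2 = (-365)**2 = 133225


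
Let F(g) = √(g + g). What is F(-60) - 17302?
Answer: -17302 + 2*I*√30 ≈ -17302.0 + 10.954*I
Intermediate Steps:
F(g) = √2*√g (F(g) = √(2*g) = √2*√g)
F(-60) - 17302 = √2*√(-60) - 17302 = √2*(2*I*√15) - 17302 = 2*I*√30 - 17302 = -17302 + 2*I*√30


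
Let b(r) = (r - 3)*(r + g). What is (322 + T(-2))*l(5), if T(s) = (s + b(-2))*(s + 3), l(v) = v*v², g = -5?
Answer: 44375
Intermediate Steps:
b(r) = (-5 + r)*(-3 + r) (b(r) = (r - 3)*(r - 5) = (-3 + r)*(-5 + r) = (-5 + r)*(-3 + r))
l(v) = v³
T(s) = (3 + s)*(35 + s) (T(s) = (s + (15 + (-2)² - 8*(-2)))*(s + 3) = (s + (15 + 4 + 16))*(3 + s) = (s + 35)*(3 + s) = (35 + s)*(3 + s) = (3 + s)*(35 + s))
(322 + T(-2))*l(5) = (322 + (105 + (-2)² + 38*(-2)))*5³ = (322 + (105 + 4 - 76))*125 = (322 + 33)*125 = 355*125 = 44375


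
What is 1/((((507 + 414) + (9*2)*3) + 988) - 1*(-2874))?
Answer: 1/4837 ≈ 0.00020674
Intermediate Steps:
1/((((507 + 414) + (9*2)*3) + 988) - 1*(-2874)) = 1/(((921 + 18*3) + 988) + 2874) = 1/(((921 + 54) + 988) + 2874) = 1/((975 + 988) + 2874) = 1/(1963 + 2874) = 1/4837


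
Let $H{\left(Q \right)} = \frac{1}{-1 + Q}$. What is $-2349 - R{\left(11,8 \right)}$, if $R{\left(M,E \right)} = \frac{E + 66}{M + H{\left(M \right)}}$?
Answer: $- \frac{7067}{3} \approx -2355.7$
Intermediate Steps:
$R{\left(M,E \right)} = \frac{66 + E}{M + \frac{1}{-1 + M}}$ ($R{\left(M,E \right)} = \frac{E + 66}{M + \frac{1}{-1 + M}} = \frac{66 + E}{M + \frac{1}{-1 + M}}$)
$-2349 - R{\left(11,8 \right)} = -2349 - \frac{\left(-1 + 11\right) \left(66 + 8\right)}{1 + 11 \left(-1 + 11\right)} = -2349 - \frac{1}{1 + 11 \cdot 10} \cdot 10 \cdot 74 = -2349 - \frac{1}{1 + 110} \cdot 10 \cdot 74 = -2349 - \frac{1}{111} \cdot 10 \cdot 74 = -2349 - \frac{20}{3} = - \frac{7067}{3}$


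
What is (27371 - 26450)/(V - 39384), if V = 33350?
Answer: -921/6034 ≈ -0.15264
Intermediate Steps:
(27371 - 26450)/(V - 39384) = (27371 - 26450)/(33350 - 39384) = 921/(-6034) = 921*(-1/6034) = -921/6034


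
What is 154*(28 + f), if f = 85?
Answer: 17402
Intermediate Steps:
154*(28 + f) = 154*(28 + 85) = 154*113 = 17402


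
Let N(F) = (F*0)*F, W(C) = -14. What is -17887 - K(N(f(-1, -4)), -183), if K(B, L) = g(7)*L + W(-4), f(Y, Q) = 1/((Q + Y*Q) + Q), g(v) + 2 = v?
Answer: -16958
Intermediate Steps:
g(v) = -2 + v
f(Y, Q) = 1/(2*Q + Q*Y) (f(Y, Q) = 1/((Q + Q*Y) + Q) = 1/(2*Q + Q*Y))
N(F) = 0 (N(F) = 0*F = 0)
K(B, L) = -14 + 5*L (K(B, L) = (-2 + 7)*L - 14 = 5*L - 14 = -14 + 5*L)
-17887 - K(N(f(-1, -4)), -183) = -17887 - (-14 + 5*(-183)) = -17887 - (-14 - 915) = -17887 - 1*(-929) = -17887 + 929 = -16958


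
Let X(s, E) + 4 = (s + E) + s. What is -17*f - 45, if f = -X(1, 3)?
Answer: -28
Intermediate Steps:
X(s, E) = -4 + E + 2*s (X(s, E) = -4 + ((s + E) + s) = -4 + ((E + s) + s) = -4 + (E + 2*s) = -4 + E + 2*s)
f = -1 (f = -(-4 + 3 + 2*1) = -(-4 + 3 + 2) = -1*1 = -1)
-17*f - 45 = -17*(-1) - 45 = 17 - 45 = -28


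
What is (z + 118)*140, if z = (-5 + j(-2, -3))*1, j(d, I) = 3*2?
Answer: 16660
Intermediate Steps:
j(d, I) = 6
z = 1 (z = (-5 + 6)*1 = 1*1 = 1)
(z + 118)*140 = (1 + 118)*140 = 119*140 = 16660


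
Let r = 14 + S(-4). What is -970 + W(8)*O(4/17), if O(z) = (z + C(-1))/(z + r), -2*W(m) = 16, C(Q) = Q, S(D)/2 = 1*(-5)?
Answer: -8717/9 ≈ -968.56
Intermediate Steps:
S(D) = -10 (S(D) = 2*(1*(-5)) = 2*(-5) = -10)
r = 4 (r = 14 - 10 = 4)
W(m) = -8 (W(m) = -1/2*16 = -8)
O(z) = (-1 + z)/(4 + z) (O(z) = (z - 1)/(z + 4) = (-1 + z)/(4 + z))
-970 + W(8)*O(4/17) = -970 - 8*(-1 + 4/17)/(4 + 4/17) = -970 - 8*(-13)/(72/17*17) = -970 - 17*(-13)/(9*17) = -970 - 8*(-13/72) = -970 + 13/9 = -8717/9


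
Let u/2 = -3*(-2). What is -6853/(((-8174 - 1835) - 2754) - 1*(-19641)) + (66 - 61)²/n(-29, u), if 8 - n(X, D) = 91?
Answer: -740749/570874 ≈ -1.2976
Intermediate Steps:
u = 12 (u = 2*(-3*(-2)) = 2*6 = 12)
n(X, D) = -83 (n(X, D) = 8 - 1*91 = 8 - 91 = -83)
-6853/(((-8174 - 1835) - 2754) - 1*(-19641)) + (66 - 61)²/n(-29, u) = -6853/(((-8174 - 1835) - 2754) - 1*(-19641)) + (66 - 61)²/(-83) = -6853/((-10009 - 2754) + 19641) + 5²*(-1/83) = -6853/(-12763 + 19641) + 25*(-1/83) = -6853/6878 - 25/83 = -740749/570874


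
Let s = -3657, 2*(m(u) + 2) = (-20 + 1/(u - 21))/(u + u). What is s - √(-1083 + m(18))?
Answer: -3657 - I*√1406526/36 ≈ -3657.0 - 32.944*I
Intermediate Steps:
m(u) = -2 + (-20 + 1/(-21 + u))/(4*u) (m(u) = -2 + ((-20 + 1/(u - 21))/(u + u))/2 = -2 + ((-20 + 1/(-21 + u))/((2*u)))/2 = -2 + ((-20 + 1/(-21 + u))*(1/(2*u)))/2 = -2 + ((-20 + 1/(-21 + u))/(2*u))/2 = -2 + (-20 + 1/(-21 + u))/(4*u))
s - √(-1083 + m(18)) = -3657 - √(-1083 + (¼)*(421 - 8*18² + 148*18)/(18*(-21 + 18))) = -3657 - √(-1083 + (¼)*(1/18)*(421 - 8*324 + 2664)/(-3)) = -3657 - √(-1083 + (¼)*(1/18)*(-⅓)*(421 - 2592 + 2664)) = -3657 - √(-1083 + (¼)*(1/18)*(-⅓)*493) = -3657 - √(-1083 - 493/216) = -3657 - √(-234421/216) = -3657 - I*√1406526/36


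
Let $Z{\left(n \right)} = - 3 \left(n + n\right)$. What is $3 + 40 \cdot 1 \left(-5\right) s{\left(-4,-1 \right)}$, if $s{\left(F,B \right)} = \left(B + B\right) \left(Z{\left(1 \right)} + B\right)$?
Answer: $-2797$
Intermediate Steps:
$Z{\left(n \right)} = - 6 n$ ($Z{\left(n \right)} = - 3 \cdot 2 n = - 6 n$)
$s{\left(F,B \right)} = 2 B \left(-6 + B\right)$ ($s{\left(F,B \right)} = \left(B + B\right) \left(\left(-6\right) 1 + B\right) = 2 B \left(-6 + B\right)$)
$3 + 40 \cdot 1 \left(-5\right) s{\left(-4,-1 \right)} = 3 + 40 \cdot 1 \left(-5\right) 2 \left(-1\right) \left(-6 - 1\right) = 3 + 40 \left(- 5 \cdot 2 \left(-1\right) \left(-7\right)\right) = 3 + 40 \left(\left(-5\right) 14\right) = 3 + 40 \left(-70\right) = 3 - 2800 = -2797$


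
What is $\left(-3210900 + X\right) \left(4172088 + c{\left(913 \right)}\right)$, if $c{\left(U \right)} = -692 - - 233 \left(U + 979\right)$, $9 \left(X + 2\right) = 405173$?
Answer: $- \frac{131416072703240}{9} \approx -1.4602 \cdot 10^{13}$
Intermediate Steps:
$X = \frac{405155}{9}$ ($X = -2 + \frac{1}{9} \cdot 405173 = -2 + \frac{405173}{9} = \frac{405155}{9} \approx 45017.0$)
$c{\left(U \right)} = 227415 + 233 U$ ($c{\left(U \right)} = -692 - - 233 \left(979 + U\right) = -692 - \left(-228107 - 233 U\right) = -692 + \left(228107 + 233 U\right) = 227415 + 233 U$)
$\left(-3210900 + X\right) \left(4172088 + c{\left(913 \right)}\right) = \left(-3210900 + \frac{405155}{9}\right) \left(4172088 + \left(227415 + 233 \cdot 913\right)\right) = - \frac{28492945 \left(4172088 + \left(227415 + 212729\right)\right)}{9} = - \frac{28492945 \left(4172088 + 440144\right)}{9} = \left(- \frac{28492945}{9}\right) 4612232 = - \frac{131416072703240}{9}$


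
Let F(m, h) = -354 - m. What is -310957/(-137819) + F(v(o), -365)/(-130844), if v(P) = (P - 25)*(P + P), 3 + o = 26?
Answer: 20361483143/9016394618 ≈ 2.2583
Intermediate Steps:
o = 23 (o = -3 + 26 = 23)
v(P) = 2*P*(-25 + P) (v(P) = (-25 + P)*(2*P) = 2*P*(-25 + P))
-310957/(-137819) + F(v(o), -365)/(-130844) = -310957/(-137819) + (-354 - 2*23*(-25 + 23))/(-130844) = -310957*(-1/137819) + (-354 - 2*23*(-2))*(-1/130844) = 310957/137819 + (-354 - 1*(-92))*(-1/130844) = 310957/137819 + (-354 + 92)*(-1/130844) = 310957/137819 - 262*(-1/130844) = 310957/137819 + 131/65422 = 20361483143/9016394618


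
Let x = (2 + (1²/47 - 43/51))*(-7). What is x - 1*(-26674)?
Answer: 63917810/2397 ≈ 26666.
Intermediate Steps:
x = -19768/2397 (x = (2 + (1*(1/47) - 43*1/51))*(-7) = (2 + (1/47 - 43/51))*(-7) = (2 - 1970/2397)*(-7) = (2824/2397)*(-7) = -19768/2397 ≈ -8.2470)
x - 1*(-26674) = -19768/2397 - 1*(-26674) = -19768/2397 + 26674 = 63917810/2397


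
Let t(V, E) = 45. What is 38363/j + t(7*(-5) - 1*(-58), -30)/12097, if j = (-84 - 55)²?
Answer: 464946656/233726137 ≈ 1.9893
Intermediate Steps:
j = 19321 (j = (-139)² = 19321)
38363/j + t(7*(-5) - 1*(-58), -30)/12097 = 38363/19321 + 45/12097 = 464946656/233726137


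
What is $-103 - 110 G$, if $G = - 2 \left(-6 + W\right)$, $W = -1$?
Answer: $-1643$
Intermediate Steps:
$G = 14$ ($G = - 2 \left(-6 - 1\right) = \left(-2\right) \left(-7\right) = 14$)
$-103 - 110 G = -103 - 1540 = -1643$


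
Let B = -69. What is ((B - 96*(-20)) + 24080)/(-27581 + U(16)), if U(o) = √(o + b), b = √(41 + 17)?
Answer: -25931/(27581 - √(16 + √58)) ≈ -0.94034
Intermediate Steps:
b = √58 ≈ 7.6158
U(o) = √(o + √58)
((B - 96*(-20)) + 24080)/(-27581 + U(16)) = ((-69 - 96*(-20)) + 24080)/(-27581 + √(16 + √58)) = ((-69 + 1920) + 24080)/(-27581 + √(16 + √58)) = (1851 + 24080)/(-27581 + √(16 + √58)) = 25931/(-27581 + √(16 + √58))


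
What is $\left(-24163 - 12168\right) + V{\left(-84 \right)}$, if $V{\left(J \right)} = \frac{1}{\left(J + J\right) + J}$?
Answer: $- \frac{9155413}{252} \approx -36331.0$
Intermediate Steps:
$V{\left(J \right)} = \frac{1}{3 J}$ ($V{\left(J \right)} = \frac{1}{2 J + J} = \frac{1}{3 J}$)
$\left(-24163 - 12168\right) + V{\left(-84 \right)} = \left(-24163 - 12168\right) + \frac{1}{3 \left(-84\right)} = \left(-24163 - 12168\right) + \frac{1}{3} \left(- \frac{1}{84}\right) = -36331 - \frac{1}{252} = - \frac{9155413}{252}$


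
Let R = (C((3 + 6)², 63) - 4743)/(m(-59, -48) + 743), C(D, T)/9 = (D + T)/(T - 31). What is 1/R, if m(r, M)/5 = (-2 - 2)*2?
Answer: -74/495 ≈ -0.14949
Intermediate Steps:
m(r, M) = -40 (m(r, M) = 5*((-2 - 2)*2) = 5*(-4*2) = 5*(-8) = -40)
C(D, T) = 9*(D + T)/(-31 + T) (C(D, T) = 9*((D + T)/(T - 31)) = 9*((D + T)/(-31 + T)) = 9*(D + T)/(-31 + T))
R = -495/74 (R = (9*((3 + 6)² + 63)/(-31 + 63) - 4743)/(-40 + 743) = (9*(9² + 63)/32 - 4743)/703 = (9*(1/32)*(81 + 63) - 4743)*(1/703) = (9*(1/32)*144 - 4743)*(1/703) = (81/2 - 4743)*(1/703) = -9405/2*1/703 = -495/74 ≈ -6.6892)
1/R = 1/(-495/74) = -74/495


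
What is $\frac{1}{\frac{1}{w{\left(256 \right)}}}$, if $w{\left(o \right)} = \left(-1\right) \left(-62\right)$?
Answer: $62$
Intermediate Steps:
$w{\left(o \right)} = 62$
$\frac{1}{\frac{1}{w{\left(256 \right)}}} = \frac{1}{\frac{1}{62}} = 62$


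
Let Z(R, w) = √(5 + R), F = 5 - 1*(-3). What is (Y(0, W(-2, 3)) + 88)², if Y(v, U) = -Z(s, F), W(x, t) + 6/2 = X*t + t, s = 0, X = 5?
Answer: (88 - √5)² ≈ 7355.5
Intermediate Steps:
F = 8 (F = 5 + 3 = 8)
W(x, t) = -3 + 6*t (W(x, t) = -3 + (5*t + t) = -3 + 6*t)
Y(v, U) = -√5 (Y(v, U) = -√(5 + 0) = -√5)
(Y(0, W(-2, 3)) + 88)² = (-√5 + 88)² = (88 - √5)²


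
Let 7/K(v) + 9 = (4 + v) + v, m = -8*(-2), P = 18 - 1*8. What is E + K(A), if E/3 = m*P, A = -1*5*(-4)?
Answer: 2401/5 ≈ 480.20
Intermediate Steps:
P = 10 (P = 18 - 8 = 10)
m = 16
A = 20 (A = -5*(-4) = 20)
K(v) = 7/(-5 + 2*v) (K(v) = 7/(-9 + ((4 + v) + v)) = 7/(-9 + (4 + 2*v)) = 7/(-5 + 2*v))
E = 480 (E = 3*(16*10) = 3*160 = 480)
E + K(A) = 480 + 7/(-5 + 2*20) = 480 + 7/(-5 + 40) = 480 + 7/35 = 480 + 7*(1/35) = 480 + 1/5 = 2401/5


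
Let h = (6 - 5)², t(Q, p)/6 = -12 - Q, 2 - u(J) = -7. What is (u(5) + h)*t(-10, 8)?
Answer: -120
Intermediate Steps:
u(J) = 9 (u(J) = 2 - 1*(-7) = 2 + 7 = 9)
t(Q, p) = -72 - 6*Q (t(Q, p) = 6*(-12 - Q) = -72 - 6*Q)
h = 1 (h = 1² = 1)
(u(5) + h)*t(-10, 8) = (9 + 1)*(-72 - 6*(-10)) = 10*(-72 + 60) = 10*(-12) = -120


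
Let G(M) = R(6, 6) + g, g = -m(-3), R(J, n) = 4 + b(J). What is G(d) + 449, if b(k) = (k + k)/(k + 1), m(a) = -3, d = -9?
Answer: 3204/7 ≈ 457.71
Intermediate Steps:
b(k) = 2*k/(1 + k) (b(k) = (2*k)/(1 + k) = 2*k/(1 + k))
R(J, n) = 4 + 2*J/(1 + J)
g = 3 (g = -1*(-3) = 3)
G(M) = 61/7 (G(M) = 2*(2 + 3*6)/(1 + 6) + 3 = 2*(2 + 18)/7 + 3 = 2*(⅐)*20 + 3 = 40/7 + 3 = 61/7)
G(d) + 449 = 61/7 + 449 = 3204/7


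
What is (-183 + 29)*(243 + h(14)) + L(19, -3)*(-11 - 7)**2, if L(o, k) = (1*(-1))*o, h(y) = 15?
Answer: -45888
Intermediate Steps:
L(o, k) = -o
(-183 + 29)*(243 + h(14)) + L(19, -3)*(-11 - 7)**2 = (-183 + 29)*(243 + 15) + (-1*19)*(-11 - 7)**2 = -154*258 - 19*(-18)**2 = -39732 - 19*324 = -39732 - 6156 = -45888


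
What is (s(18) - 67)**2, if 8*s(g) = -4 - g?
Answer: 77841/16 ≈ 4865.1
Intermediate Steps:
s(g) = -1/2 - g/8 (s(g) = (-4 - g)/8 = -1/2 - g/8)
(s(18) - 67)**2 = ((-1/2 - 1/8*18) - 67)**2 = ((-1/2 - 9/4) - 67)**2 = (-11/4 - 67)**2 = (-279/4)**2 = 77841/16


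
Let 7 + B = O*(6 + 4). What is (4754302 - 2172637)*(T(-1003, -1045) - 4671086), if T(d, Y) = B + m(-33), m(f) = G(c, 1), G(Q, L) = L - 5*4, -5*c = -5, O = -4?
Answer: -12059349628080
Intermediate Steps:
c = 1 (c = -⅕*(-5) = 1)
B = -47 (B = -7 - 4*(6 + 4) = -7 - 4*10 = -7 - 40 = -47)
G(Q, L) = -20 + L (G(Q, L) = L - 20 = -20 + L)
m(f) = -19 (m(f) = -20 + 1 = -19)
T(d, Y) = -66 (T(d, Y) = -47 - 19 = -66)
(4754302 - 2172637)*(T(-1003, -1045) - 4671086) = (4754302 - 2172637)*(-66 - 4671086) = 2581665*(-4671152) = -12059349628080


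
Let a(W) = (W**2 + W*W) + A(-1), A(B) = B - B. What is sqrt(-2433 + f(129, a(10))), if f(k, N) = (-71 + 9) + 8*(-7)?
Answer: I*sqrt(2551) ≈ 50.507*I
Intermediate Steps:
A(B) = 0
a(W) = 2*W**2 (a(W) = (W**2 + W*W) + 0 = (W**2 + W**2) + 0 = 2*W**2 + 0 = 2*W**2)
f(k, N) = -118 (f(k, N) = -62 - 56 = -118)
sqrt(-2433 + f(129, a(10))) = sqrt(-2433 - 118) = sqrt(-2551) = I*sqrt(2551)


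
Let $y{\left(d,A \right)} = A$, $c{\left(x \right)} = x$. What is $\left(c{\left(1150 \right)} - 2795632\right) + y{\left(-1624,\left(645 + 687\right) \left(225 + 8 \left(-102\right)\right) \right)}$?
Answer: $-3581694$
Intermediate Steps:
$\left(c{\left(1150 \right)} - 2795632\right) + y{\left(-1624,\left(645 + 687\right) \left(225 + 8 \left(-102\right)\right) \right)} = \left(1150 - 2795632\right) + \left(645 + 687\right) \left(225 + 8 \left(-102\right)\right) = -2794482 + 1332 \left(225 - 816\right) = -2794482 + 1332 \left(-591\right) = -2794482 - 787212 = -3581694$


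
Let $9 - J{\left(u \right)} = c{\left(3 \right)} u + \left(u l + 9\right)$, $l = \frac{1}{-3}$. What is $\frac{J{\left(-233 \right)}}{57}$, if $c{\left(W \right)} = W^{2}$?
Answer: $\frac{6058}{171} \approx 35.427$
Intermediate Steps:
$l = - \frac{1}{3} \approx -0.33333$
$J{\left(u \right)} = - \frac{26 u}{3}$ ($J{\left(u \right)} = 9 - \left(3^{2} u + \left(u \left(- \frac{1}{3}\right) + 9\right)\right) = 9 - \left(9 u - \left(-9 + \frac{u}{3}\right)\right) = 9 - \left(9 + \frac{26 u}{3}\right) = - \frac{26 u}{3}$)
$\frac{J{\left(-233 \right)}}{57} = \frac{\left(- \frac{26}{3}\right) \left(-233\right)}{57} = \frac{6058}{3} \cdot \frac{1}{57} = \frac{6058}{171}$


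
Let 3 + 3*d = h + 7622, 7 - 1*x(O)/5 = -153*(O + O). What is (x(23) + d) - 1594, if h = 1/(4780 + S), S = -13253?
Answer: 919422175/25419 ≈ 36171.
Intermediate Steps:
h = -1/8473 (h = 1/(4780 - 13253) = 1/(-8473) = -1/8473 ≈ -0.00011802)
x(O) = 35 + 1530*O (x(O) = 35 - (-765)*(O + O) = 35 - (-765)*2*O = 35 - (-1530)*O = 35 + 1530*O)
d = 64555786/25419 (d = -1 + (-1/8473 + 7622)/3 = -1 + (1/3)*(64581205/8473) = -1 + 64581205/25419 = 64555786/25419 ≈ 2539.7)
(x(23) + d) - 1594 = ((35 + 1530*23) + 64555786/25419) - 1594 = ((35 + 35190) + 64555786/25419) - 1594 = (35225 + 64555786/25419) - 1594 = 959940061/25419 - 1594 = 919422175/25419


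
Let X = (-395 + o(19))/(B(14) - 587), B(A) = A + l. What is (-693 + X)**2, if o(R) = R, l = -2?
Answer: 158482813801/330625 ≈ 4.7934e+5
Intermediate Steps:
B(A) = -2 + A (B(A) = A - 2 = -2 + A)
X = 376/575 (X = (-395 + 19)/((-2 + 14) - 587) = -376/(12 - 587) = -376/(-575) = -376*(-1/575) = 376/575 ≈ 0.65391)
(-693 + X)**2 = (-693 + 376/575)**2 = (-398099/575)**2 = 158482813801/330625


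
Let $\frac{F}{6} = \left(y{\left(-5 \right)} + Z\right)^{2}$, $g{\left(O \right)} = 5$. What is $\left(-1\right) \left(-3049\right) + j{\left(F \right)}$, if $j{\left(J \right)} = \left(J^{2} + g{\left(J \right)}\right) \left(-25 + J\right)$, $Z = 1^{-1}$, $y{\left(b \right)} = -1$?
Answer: $2924$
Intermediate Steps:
$Z = 1$
$F = 0$ ($F = 6 \left(-1 + 1\right)^{2} = 6 \cdot 0^{2} = 6 \cdot 0 = 0$)
$j{\left(J \right)} = \left(-25 + J\right) \left(5 + J^{2}\right)$ ($j{\left(J \right)} = \left(J^{2} + 5\right) \left(-25 + J\right) = \left(5 + J^{2}\right) \left(-25 + J\right) = \left(-25 + J\right) \left(5 + J^{2}\right)$)
$\left(-1\right) \left(-3049\right) + j{\left(F \right)} = \left(-1\right) \left(-3049\right) + \left(-125 + 0^{3} - 25 \cdot 0^{2} + 5 \cdot 0\right) = 3049 + \left(-125 + 0 - 0 + 0\right) = 3049 + \left(-125 + 0 + 0 + 0\right) = 3049 - 125 = 2924$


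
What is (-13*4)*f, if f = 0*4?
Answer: 0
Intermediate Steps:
f = 0
(-13*4)*f = -13*4*0 = -52*0 = 0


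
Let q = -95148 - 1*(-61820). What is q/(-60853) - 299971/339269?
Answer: -992425433/2949362351 ≈ -0.33649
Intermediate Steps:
q = -33328 (q = -95148 + 61820 = -33328)
q/(-60853) - 299971/339269 = -33328/(-60853) - 299971/339269 = -33328*(-1/60853) - 299971*1/339269 = 33328/60853 - 42853/48467 = -992425433/2949362351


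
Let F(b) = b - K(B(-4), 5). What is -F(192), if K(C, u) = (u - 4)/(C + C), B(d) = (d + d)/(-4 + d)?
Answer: -383/2 ≈ -191.50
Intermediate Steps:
B(d) = 2*d/(-4 + d) (B(d) = (2*d)/(-4 + d) = 2*d/(-4 + d))
K(C, u) = (-4 + u)/(2*C) (K(C, u) = (-4 + u)/((2*C)) = (-4 + u)*(1/(2*C)) = (-4 + u)/(2*C))
F(b) = -1/2 + b (F(b) = b - (-4 + 5)/(2*(2*(-4)/(-4 - 4))) = b - 1/(2*(2*(-4)/(-8))) = b - 1/(2*(2*(-4)*(-1/8))) = b - 1/(2*1) = b - 1/2 = -1/2 + b)
-F(192) = -(-1/2 + 192) = -1*383/2 = -383/2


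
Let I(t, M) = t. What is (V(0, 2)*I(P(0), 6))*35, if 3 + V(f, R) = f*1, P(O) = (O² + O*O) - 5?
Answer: 525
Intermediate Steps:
P(O) = -5 + 2*O² (P(O) = (O² + O²) - 5 = 2*O² - 5 = -5 + 2*O²)
V(f, R) = -3 + f (V(f, R) = -3 + f*1 = -3 + f)
(V(0, 2)*I(P(0), 6))*35 = ((-3 + 0)*(-5 + 2*0²))*35 = -3*(-5 + 2*0)*35 = -3*(-5 + 0)*35 = -3*(-5)*35 = 15*35 = 525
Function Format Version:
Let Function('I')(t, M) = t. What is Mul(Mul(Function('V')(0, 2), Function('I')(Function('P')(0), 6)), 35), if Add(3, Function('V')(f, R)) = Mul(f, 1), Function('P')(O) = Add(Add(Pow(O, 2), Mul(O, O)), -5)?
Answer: 525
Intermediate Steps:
Function('P')(O) = Add(-5, Mul(2, Pow(O, 2))) (Function('P')(O) = Add(Add(Pow(O, 2), Pow(O, 2)), -5) = Add(Mul(2, Pow(O, 2)), -5) = Add(-5, Mul(2, Pow(O, 2))))
Function('V')(f, R) = Add(-3, f) (Function('V')(f, R) = Add(-3, Mul(f, 1)) = Add(-3, f))
Mul(Mul(Function('V')(0, 2), Function('I')(Function('P')(0), 6)), 35) = Mul(Mul(Add(-3, 0), Add(-5, Mul(2, Pow(0, 2)))), 35) = Mul(Mul(-3, Add(-5, Mul(2, 0))), 35) = Mul(Mul(-3, Add(-5, 0)), 35) = Mul(Mul(-3, -5), 35) = Mul(15, 35) = 525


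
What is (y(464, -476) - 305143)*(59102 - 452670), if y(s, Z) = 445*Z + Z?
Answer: 203647432352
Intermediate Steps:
y(s, Z) = 446*Z
(y(464, -476) - 305143)*(59102 - 452670) = (446*(-476) - 305143)*(59102 - 452670) = (-212296 - 305143)*(-393568) = -517439*(-393568) = 203647432352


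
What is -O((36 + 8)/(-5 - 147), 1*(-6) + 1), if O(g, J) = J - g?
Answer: 179/38 ≈ 4.7105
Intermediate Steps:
-O((36 + 8)/(-5 - 147), 1*(-6) + 1) = -((1*(-6) + 1) - (36 + 8)/(-5 - 147)) = -((-6 + 1) - 44/(-152)) = -(-5 - 44*(-1)/152) = -(-5 - 1*(-11/38)) = -(-5 + 11/38) = -1*(-179/38) = 179/38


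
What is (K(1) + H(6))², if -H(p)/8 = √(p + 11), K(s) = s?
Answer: 1089 - 16*√17 ≈ 1023.0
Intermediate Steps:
H(p) = -8*√(11 + p) (H(p) = -8*√(p + 11) = -8*√(11 + p))
(K(1) + H(6))² = (1 - 8*√(11 + 6))² = (1 - 8*√17)²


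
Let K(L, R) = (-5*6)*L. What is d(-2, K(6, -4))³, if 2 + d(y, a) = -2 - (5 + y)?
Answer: -343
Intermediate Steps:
K(L, R) = -30*L
d(y, a) = -9 - y (d(y, a) = -2 + (-2 - (5 + y)) = -2 + (-2 + (-5 - y)) = -2 + (-7 - y) = -9 - y)
d(-2, K(6, -4))³ = (-9 - 1*(-2))³ = (-9 + 2)³ = (-7)³ = -343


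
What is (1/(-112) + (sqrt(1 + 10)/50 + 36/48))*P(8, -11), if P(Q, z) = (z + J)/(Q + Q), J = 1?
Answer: -415/896 - sqrt(11)/80 ≈ -0.50463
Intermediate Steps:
P(Q, z) = (1 + z)/(2*Q) (P(Q, z) = (z + 1)/(Q + Q) = (1 + z)/((2*Q)) = (1 + z)*(1/(2*Q)) = (1 + z)/(2*Q))
(1/(-112) + (sqrt(1 + 10)/50 + 36/48))*P(8, -11) = (1/(-112) + (sqrt(1 + 10)/50 + 36/48))*((1/2)*(1 - 11)/8) = (-1/112 + (sqrt(11)*(1/50) + 36*(1/48)))*((1/2)*(1/8)*(-10)) = (-1/112 + (sqrt(11)/50 + 3/4))*(-5/8) = (-1/112 + (3/4 + sqrt(11)/50))*(-5/8) = (83/112 + sqrt(11)/50)*(-5/8) = -415/896 - sqrt(11)/80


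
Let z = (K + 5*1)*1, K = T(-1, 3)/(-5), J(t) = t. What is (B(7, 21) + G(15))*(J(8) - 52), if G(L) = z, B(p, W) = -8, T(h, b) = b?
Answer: 792/5 ≈ 158.40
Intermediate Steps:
K = -3/5 (K = 3/(-5) = 3*(-1/5) = -3/5 ≈ -0.60000)
z = 22/5 (z = (-3/5 + 5*1)*1 = (-3/5 + 5)*1 = (22/5)*1 = 22/5 ≈ 4.4000)
G(L) = 22/5
(B(7, 21) + G(15))*(J(8) - 52) = (-8 + 22/5)*(8 - 52) = -18/5*(-44) = 792/5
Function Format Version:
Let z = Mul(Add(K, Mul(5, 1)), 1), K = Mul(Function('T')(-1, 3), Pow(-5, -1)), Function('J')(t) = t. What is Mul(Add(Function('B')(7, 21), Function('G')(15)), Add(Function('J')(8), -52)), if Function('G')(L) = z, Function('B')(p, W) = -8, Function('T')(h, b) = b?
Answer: Rational(792, 5) ≈ 158.40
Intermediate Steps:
K = Rational(-3, 5) (K = Mul(3, Pow(-5, -1)) = Mul(3, Rational(-1, 5)) = Rational(-3, 5) ≈ -0.60000)
z = Rational(22, 5) (z = Mul(Add(Rational(-3, 5), Mul(5, 1)), 1) = Mul(Add(Rational(-3, 5), 5), 1) = Mul(Rational(22, 5), 1) = Rational(22, 5) ≈ 4.4000)
Function('G')(L) = Rational(22, 5)
Mul(Add(Function('B')(7, 21), Function('G')(15)), Add(Function('J')(8), -52)) = Mul(Add(-8, Rational(22, 5)), Add(8, -52)) = Mul(Rational(-18, 5), -44) = Rational(792, 5)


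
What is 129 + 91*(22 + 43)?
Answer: 6044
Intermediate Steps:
129 + 91*(22 + 43) = 129 + 91*65 = 129 + 5915 = 6044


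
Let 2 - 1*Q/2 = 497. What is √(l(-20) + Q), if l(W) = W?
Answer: I*√1010 ≈ 31.78*I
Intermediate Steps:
Q = -990 (Q = 4 - 2*497 = 4 - 994 = -990)
√(l(-20) + Q) = √(-20 - 990) = √(-1010) = I*√1010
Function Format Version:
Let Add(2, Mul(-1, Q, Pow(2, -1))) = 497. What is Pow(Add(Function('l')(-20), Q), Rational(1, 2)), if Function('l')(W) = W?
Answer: Mul(I, Pow(1010, Rational(1, 2))) ≈ Mul(31.780, I)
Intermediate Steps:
Q = -990 (Q = Add(4, Mul(-2, 497)) = Add(4, -994) = -990)
Pow(Add(Function('l')(-20), Q), Rational(1, 2)) = Pow(Add(-20, -990), Rational(1, 2)) = Pow(-1010, Rational(1, 2)) = Mul(I, Pow(1010, Rational(1, 2)))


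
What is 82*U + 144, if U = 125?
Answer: 10394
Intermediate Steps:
82*U + 144 = 82*125 + 144 = 10250 + 144 = 10394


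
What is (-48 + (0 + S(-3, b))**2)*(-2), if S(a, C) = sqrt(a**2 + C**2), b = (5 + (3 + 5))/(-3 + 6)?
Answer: 364/9 ≈ 40.444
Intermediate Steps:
b = 13/3 (b = (5 + 8)/3 = 13*(1/3) = 13/3 ≈ 4.3333)
S(a, C) = sqrt(C**2 + a**2)
(-48 + (0 + S(-3, b))**2)*(-2) = (-48 + (0 + sqrt((13/3)**2 + (-3)**2))**2)*(-2) = (-48 + (0 + sqrt(169/9 + 9))**2)*(-2) = (-48 + (0 + sqrt(250/9))**2)*(-2) = (-48 + (0 + 5*sqrt(10)/3)**2)*(-2) = (-48 + (5*sqrt(10)/3)**2)*(-2) = (-48 + 250/9)*(-2) = -182/9*(-2) = 364/9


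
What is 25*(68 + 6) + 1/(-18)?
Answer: 33299/18 ≈ 1849.9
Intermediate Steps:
25*(68 + 6) + 1/(-18) = 25*74 - 1/18 = 1850 - 1/18 = 33299/18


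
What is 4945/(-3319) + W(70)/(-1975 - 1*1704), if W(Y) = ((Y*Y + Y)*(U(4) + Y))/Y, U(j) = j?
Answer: -35630681/12210601 ≈ -2.9180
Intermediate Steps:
W(Y) = (4 + Y)*(Y + Y²)/Y (W(Y) = ((Y*Y + Y)*(4 + Y))/Y = ((Y² + Y)*(4 + Y))/Y = ((Y + Y²)*(4 + Y))/Y = ((4 + Y)*(Y + Y²))/Y = (4 + Y)*(Y + Y²)/Y)
4945/(-3319) + W(70)/(-1975 - 1*1704) = 4945/(-3319) + (4 + 70² + 5*70)/(-1975 - 1*1704) = 4945*(-1/3319) + (4 + 4900 + 350)/(-1975 - 1704) = -4945/3319 + 5254/(-3679) = -4945/3319 + 5254*(-1/3679) = -4945/3319 - 5254/3679 = -35630681/12210601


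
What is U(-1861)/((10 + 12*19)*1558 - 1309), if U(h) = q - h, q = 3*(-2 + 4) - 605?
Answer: 1262/369495 ≈ 0.0034155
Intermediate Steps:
q = -599 (q = 3*2 - 605 = 6 - 605 = -599)
U(h) = -599 - h
U(-1861)/((10 + 12*19)*1558 - 1309) = (-599 - 1*(-1861))/((10 + 12*19)*1558 - 1309) = (-599 + 1861)/((10 + 228)*1558 - 1309) = 1262/(238*1558 - 1309) = 1262/(370804 - 1309) = 1262/369495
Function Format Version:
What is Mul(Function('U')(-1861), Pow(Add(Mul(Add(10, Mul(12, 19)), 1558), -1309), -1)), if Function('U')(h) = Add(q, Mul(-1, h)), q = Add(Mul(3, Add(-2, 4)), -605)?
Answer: Rational(1262, 369495) ≈ 0.0034155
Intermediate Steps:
q = -599 (q = Add(Mul(3, 2), -605) = Add(6, -605) = -599)
Function('U')(h) = Add(-599, Mul(-1, h))
Mul(Function('U')(-1861), Pow(Add(Mul(Add(10, Mul(12, 19)), 1558), -1309), -1)) = Mul(Add(-599, Mul(-1, -1861)), Pow(Add(Mul(Add(10, Mul(12, 19)), 1558), -1309), -1)) = Mul(Add(-599, 1861), Pow(Add(Mul(Add(10, 228), 1558), -1309), -1)) = Mul(1262, Pow(Add(Mul(238, 1558), -1309), -1)) = Mul(1262, Pow(Add(370804, -1309), -1)) = Mul(1262, Pow(369495, -1)) = Mul(1262, Rational(1, 369495)) = Rational(1262, 369495)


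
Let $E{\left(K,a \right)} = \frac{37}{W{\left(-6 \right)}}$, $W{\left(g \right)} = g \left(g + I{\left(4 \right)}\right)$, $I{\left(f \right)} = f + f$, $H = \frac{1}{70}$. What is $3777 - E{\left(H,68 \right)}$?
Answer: $\frac{45361}{12} \approx 3780.1$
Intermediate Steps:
$H = \frac{1}{70} \approx 0.014286$
$I{\left(f \right)} = 2 f$
$W{\left(g \right)} = g \left(8 + g\right)$ ($W{\left(g \right)} = g \left(g + 2 \cdot 4\right) = g \left(g + 8\right) = g \left(8 + g\right)$)
$E{\left(K,a \right)} = - \frac{37}{12}$ ($E{\left(K,a \right)} = \frac{37}{\left(-6\right) \left(8 - 6\right)} = \frac{37}{\left(-6\right) 2} = \frac{37}{-12} = 37 \left(- \frac{1}{12}\right) = - \frac{37}{12}$)
$3777 - E{\left(H,68 \right)} = 3777 - - \frac{37}{12} = 3777 + \frac{37}{12} = \frac{45361}{12}$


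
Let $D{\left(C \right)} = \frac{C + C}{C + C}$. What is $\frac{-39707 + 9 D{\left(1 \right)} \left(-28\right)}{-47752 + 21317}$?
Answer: $\frac{39959}{26435} \approx 1.5116$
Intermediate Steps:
$D{\left(C \right)} = 1$ ($D{\left(C \right)} = \frac{2 C}{2 C} = 2 C \frac{1}{2 C} = 1$)
$\frac{-39707 + 9 D{\left(1 \right)} \left(-28\right)}{-47752 + 21317} = \frac{-39707 + 9 \cdot 1 \left(-28\right)}{-47752 + 21317} = \frac{-39707 + 9 \left(-28\right)}{-26435} = \left(-39707 - 252\right) \left(- \frac{1}{26435}\right) = \left(-39959\right) \left(- \frac{1}{26435}\right) = \frac{39959}{26435}$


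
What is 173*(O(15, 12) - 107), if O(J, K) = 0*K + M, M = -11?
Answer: -20414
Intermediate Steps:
O(J, K) = -11 (O(J, K) = 0*K - 11 = 0 - 11 = -11)
173*(O(15, 12) - 107) = 173*(-11 - 107) = 173*(-118) = -20414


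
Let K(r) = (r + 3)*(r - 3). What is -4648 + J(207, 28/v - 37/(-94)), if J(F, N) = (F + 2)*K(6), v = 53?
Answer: 995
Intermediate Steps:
K(r) = (-3 + r)*(3 + r) (K(r) = (3 + r)*(-3 + r) = (-3 + r)*(3 + r))
J(F, N) = 54 + 27*F (J(F, N) = (F + 2)*(-9 + 6²) = (2 + F)*(-9 + 36) = (2 + F)*27 = 54 + 27*F)
-4648 + J(207, 28/v - 37/(-94)) = -4648 + (54 + 27*207) = -4648 + (54 + 5589) = -4648 + 5643 = 995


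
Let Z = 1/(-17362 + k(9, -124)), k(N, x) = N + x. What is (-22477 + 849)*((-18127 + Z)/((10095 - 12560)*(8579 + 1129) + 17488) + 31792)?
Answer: -71840659826091311476/104480704291 ≈ -6.8760e+8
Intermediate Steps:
Z = -1/17477 (Z = 1/(-17362 + (9 - 124)) = 1/(-17362 - 115) = 1/(-17477) = -1/17477 ≈ -5.7218e-5)
(-22477 + 849)*((-18127 + Z)/((10095 - 12560)*(8579 + 1129) + 17488) + 31792) = (-22477 + 849)*((-18127 - 1/17477)/((10095 - 12560)*(8579 + 1129) + 17488) + 31792) = -21628*(-316805580/(17477*(-2465*9708 + 17488)) + 31792) = -21628*(-316805580/(17477*(-23930220 + 17488)) + 31792) = -21628*(-316805580/17477/(-23912732) + 31792) = -21628*(-316805580/17477*(-1/23912732) + 31792) = -21628*(79201395/104480704291 + 31792) = -21628*3321650630020867/104480704291 = -71840659826091311476/104480704291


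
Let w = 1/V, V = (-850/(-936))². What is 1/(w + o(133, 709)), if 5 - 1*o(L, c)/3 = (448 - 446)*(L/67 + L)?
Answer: -12101875/9605232267 ≈ -0.0012599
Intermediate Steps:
o(L, c) = 15 - 408*L/67 (o(L, c) = 15 - 3*(448 - 446)*(L/67 + L) = 15 - 6*(L*(1/67) + L) = 15 - 6*(L/67 + L) = 15 - 6*68*L/67 = 15 - 408*L/67)
V = 180625/219024 (V = (-850*(-1/936))² = (425/468)² = 180625/219024 ≈ 0.82468)
w = 219024/180625 (w = 1/(180625/219024) = 219024/180625 ≈ 1.2126)
1/(w + o(133, 709)) = 1/(219024/180625 + (15 - 408/67*133)) = 1/(219024/180625 + (15 - 54264/67)) = 1/(219024/180625 - 53259/67) = 1/(-9605232267/12101875) = -12101875/9605232267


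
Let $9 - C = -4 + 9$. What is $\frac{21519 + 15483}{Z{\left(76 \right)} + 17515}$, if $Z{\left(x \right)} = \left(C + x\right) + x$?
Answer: $\frac{37002}{17671} \approx 2.0939$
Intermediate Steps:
$C = 4$ ($C = 9 - \left(-4 + 9\right) = 9 - 5 = 4$)
$Z{\left(x \right)} = 4 + 2 x$ ($Z{\left(x \right)} = \left(4 + x\right) + x = 4 + 2 x$)
$\frac{21519 + 15483}{Z{\left(76 \right)} + 17515} = \frac{21519 + 15483}{\left(4 + 2 \cdot 76\right) + 17515} = \frac{37002}{\left(4 + 152\right) + 17515} = \frac{37002}{156 + 17515} = \frac{37002}{17671}$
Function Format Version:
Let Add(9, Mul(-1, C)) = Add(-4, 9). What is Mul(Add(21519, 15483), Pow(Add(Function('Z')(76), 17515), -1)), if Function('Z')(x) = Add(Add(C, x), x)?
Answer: Rational(37002, 17671) ≈ 2.0939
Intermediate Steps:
C = 4 (C = Add(9, Mul(-1, Add(-4, 9))) = Add(9, Mul(-1, 5)) = Add(9, -5) = 4)
Function('Z')(x) = Add(4, Mul(2, x)) (Function('Z')(x) = Add(Add(4, x), x) = Add(4, Mul(2, x)))
Mul(Add(21519, 15483), Pow(Add(Function('Z')(76), 17515), -1)) = Mul(Add(21519, 15483), Pow(Add(Add(4, Mul(2, 76)), 17515), -1)) = Mul(37002, Pow(Add(Add(4, 152), 17515), -1)) = Mul(37002, Pow(Add(156, 17515), -1)) = Mul(37002, Pow(17671, -1)) = Mul(37002, Rational(1, 17671)) = Rational(37002, 17671)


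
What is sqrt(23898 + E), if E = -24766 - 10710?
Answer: I*sqrt(11578) ≈ 107.6*I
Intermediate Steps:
E = -35476
sqrt(23898 + E) = sqrt(23898 - 35476) = sqrt(-11578) = I*sqrt(11578)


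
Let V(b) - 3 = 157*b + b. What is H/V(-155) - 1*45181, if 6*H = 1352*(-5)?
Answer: -3319038061/73461 ≈ -45181.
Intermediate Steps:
V(b) = 3 + 158*b (V(b) = 3 + (157*b + b) = 3 + 158*b)
H = -3380/3 (H = (1352*(-5))/6 = (⅙)*(-6760) = -3380/3 ≈ -1126.7)
H/V(-155) - 1*45181 = -3380/(3*(3 + 158*(-155))) - 1*45181 = -3380/(3*(3 - 24490)) - 45181 = -3380/3/(-24487) - 45181 = -3380/3*(-1/24487) - 45181 = 3380/73461 - 45181 = -3319038061/73461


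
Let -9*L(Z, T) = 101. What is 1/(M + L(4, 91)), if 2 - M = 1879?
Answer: -9/16994 ≈ -0.00052960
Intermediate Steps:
M = -1877 (M = 2 - 1*1879 = 2 - 1879 = -1877)
L(Z, T) = -101/9 (L(Z, T) = -⅑*101 = -101/9)
1/(M + L(4, 91)) = 1/(-1877 - 101/9) = 1/(-16994/9) = -9/16994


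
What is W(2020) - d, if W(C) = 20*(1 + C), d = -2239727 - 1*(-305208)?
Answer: 1974939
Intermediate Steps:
d = -1934519 (d = -2239727 + 305208 = -1934519)
W(C) = 20 + 20*C
W(2020) - d = (20 + 20*2020) - 1*(-1934519) = (20 + 40400) + 1934519 = 40420 + 1934519 = 1974939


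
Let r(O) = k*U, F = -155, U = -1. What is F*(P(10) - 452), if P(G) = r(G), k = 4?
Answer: 70680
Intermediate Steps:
r(O) = -4 (r(O) = 4*(-1) = -4)
P(G) = -4
F*(P(10) - 452) = -155*(-4 - 452) = -155*(-456) = 70680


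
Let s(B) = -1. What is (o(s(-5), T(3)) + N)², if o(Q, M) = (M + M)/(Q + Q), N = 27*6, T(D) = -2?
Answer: 26896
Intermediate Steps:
N = 162
o(Q, M) = M/Q (o(Q, M) = (2*M)/((2*Q)) = (2*M)*(1/(2*Q)) = M/Q)
(o(s(-5), T(3)) + N)² = (-2/(-1) + 162)² = (-2*(-1) + 162)² = (2 + 162)² = 164² = 26896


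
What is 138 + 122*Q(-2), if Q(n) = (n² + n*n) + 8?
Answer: 2090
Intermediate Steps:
Q(n) = 8 + 2*n² (Q(n) = (n² + n²) + 8 = 2*n² + 8 = 8 + 2*n²)
138 + 122*Q(-2) = 138 + 122*(8 + 2*(-2)²) = 138 + 122*(8 + 2*4) = 138 + 122*(8 + 8) = 138 + 122*16 = 138 + 1952 = 2090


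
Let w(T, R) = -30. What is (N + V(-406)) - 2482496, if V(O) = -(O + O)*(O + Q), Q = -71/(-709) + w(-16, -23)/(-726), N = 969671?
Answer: -158056120701/85789 ≈ -1.8424e+6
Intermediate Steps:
Q = 12136/85789 (Q = -71/(-709) - 30/(-726) = -71*(-1/709) - 30*(-1/726) = 71/709 + 5/121 = 12136/85789 ≈ 0.14146)
V(O) = -2*O*(12136/85789 + O) (V(O) = -(O + O)*(O + 12136/85789) = -2*O*(12136/85789 + O))
(N + V(-406)) - 2482496 = (969671 - 2/85789*(-406)*(12136 + 85789*(-406))) - 2482496 = (969671 - 2/85789*(-406)*(12136 - 34830334)) - 2482496 = (969671 - 2/85789*(-406)*(-34818198)) - 2482496 = (969671 - 28272376776/85789) - 2482496 = 54914728643/85789 - 2482496 = -158056120701/85789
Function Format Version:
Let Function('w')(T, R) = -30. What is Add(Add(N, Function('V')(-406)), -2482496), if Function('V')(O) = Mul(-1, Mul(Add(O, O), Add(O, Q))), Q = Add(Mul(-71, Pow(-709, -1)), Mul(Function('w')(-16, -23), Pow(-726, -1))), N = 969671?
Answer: Rational(-158056120701, 85789) ≈ -1.8424e+6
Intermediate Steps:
Q = Rational(12136, 85789) (Q = Add(Mul(-71, Pow(-709, -1)), Mul(-30, Pow(-726, -1))) = Add(Mul(-71, Rational(-1, 709)), Mul(-30, Rational(-1, 726))) = Add(Rational(71, 709), Rational(5, 121)) = Rational(12136, 85789) ≈ 0.14146)
Function('V')(O) = Mul(-2, O, Add(Rational(12136, 85789), O)) (Function('V')(O) = Mul(-1, Mul(Add(O, O), Add(O, Rational(12136, 85789)))) = Mul(-1, Mul(Mul(2, O), Add(Rational(12136, 85789), O))) = Mul(-1, Mul(2, O, Add(Rational(12136, 85789), O))) = Mul(-2, O, Add(Rational(12136, 85789), O)))
Add(Add(N, Function('V')(-406)), -2482496) = Add(Add(969671, Mul(Rational(-2, 85789), -406, Add(12136, Mul(85789, -406)))), -2482496) = Add(Add(969671, Mul(Rational(-2, 85789), -406, Add(12136, -34830334))), -2482496) = Add(Add(969671, Mul(Rational(-2, 85789), -406, -34818198)), -2482496) = Add(Add(969671, Rational(-28272376776, 85789)), -2482496) = Add(Rational(54914728643, 85789), -2482496) = Rational(-158056120701, 85789)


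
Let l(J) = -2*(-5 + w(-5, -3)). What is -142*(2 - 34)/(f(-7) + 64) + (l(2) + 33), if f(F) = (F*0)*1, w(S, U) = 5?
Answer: 104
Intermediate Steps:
f(F) = 0 (f(F) = 0*1 = 0)
l(J) = 0 (l(J) = -2*(-5 + 5) = -2*0 = 0)
-142*(2 - 34)/(f(-7) + 64) + (l(2) + 33) = -142*(2 - 34)/(0 + 64) + (0 + 33) = -(-4544)/64 + 33 = -142*(-1/2) + 33 = 71 + 33 = 104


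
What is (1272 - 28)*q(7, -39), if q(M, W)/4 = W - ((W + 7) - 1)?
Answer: -29856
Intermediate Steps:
q(M, W) = -24 (q(M, W) = 4*(W - ((W + 7) - 1)) = 4*(W - ((7 + W) - 1)) = 4*(W - (6 + W)) = 4*(W + (-6 - W)) = 4*(-6) = -24)
(1272 - 28)*q(7, -39) = (1272 - 28)*(-24) = 1244*(-24) = -29856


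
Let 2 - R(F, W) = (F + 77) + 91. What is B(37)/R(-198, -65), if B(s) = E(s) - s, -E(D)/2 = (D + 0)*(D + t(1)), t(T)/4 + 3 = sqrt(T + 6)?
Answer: -1887/32 - 37*sqrt(7)/4 ≈ -83.442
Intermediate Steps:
t(T) = -12 + 4*sqrt(6 + T) (t(T) = -12 + 4*sqrt(T + 6) = -12 + 4*sqrt(6 + T))
E(D) = -2*D*(-12 + D + 4*sqrt(7)) (E(D) = -2*(D + 0)*(D + (-12 + 4*sqrt(6 + 1))) = -2*D*(D + (-12 + 4*sqrt(7))) = -2*D*(-12 + D + 4*sqrt(7)))
R(F, W) = -166 - F (R(F, W) = 2 - ((F + 77) + 91) = 2 - ((77 + F) + 91) = 2 - (168 + F) = 2 + (-168 - F) = -166 - F)
B(s) = -s + 2*s*(12 - s - 4*sqrt(7)) (B(s) = 2*s*(12 - s - 4*sqrt(7)) - s = -s + 2*s*(12 - s - 4*sqrt(7)))
B(37)/R(-198, -65) = (37*(23 - 8*sqrt(7) - 2*37))/(-166 - 1*(-198)) = (37*(23 - 8*sqrt(7) - 74))/(-166 + 198) = (37*(-51 - 8*sqrt(7)))/32 = (-1887 - 296*sqrt(7))*(1/32) = -1887/32 - 37*sqrt(7)/4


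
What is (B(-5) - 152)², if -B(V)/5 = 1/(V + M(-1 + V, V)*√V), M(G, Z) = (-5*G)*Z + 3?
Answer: (6747888*√5 + 499140331*I)/(2*(147*√5 + 10802*I)) ≈ 23104.0 + 4.6232*I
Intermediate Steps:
M(G, Z) = 3 - 5*G*Z (M(G, Z) = -5*G*Z + 3 = 3 - 5*G*Z)
B(V) = -5/(V + √V*(3 - 5*V*(-1 + V))) (B(V) = -5/(V + (3 - 5*(-1 + V)*V)*√V) = -5/(V + (3 - 5*V*(-1 + V))*√V) = -5/(V + √V*(3 - 5*V*(-1 + V))))
(B(-5) - 152)² = (5/(-1*(-5) + √(-5)*(-3 + 5*(-5)*(-1 - 5))) - 152)² = (5/(5 + (I*√5)*(-3 + 5*(-5)*(-6))) - 152)² = (5/(5 + (I*√5)*(-3 + 150)) - 152)² = (5/(5 + (I*√5)*147) - 152)² = (5/(5 + 147*I*√5) - 152)² = (-152 + 5/(5 + 147*I*√5))²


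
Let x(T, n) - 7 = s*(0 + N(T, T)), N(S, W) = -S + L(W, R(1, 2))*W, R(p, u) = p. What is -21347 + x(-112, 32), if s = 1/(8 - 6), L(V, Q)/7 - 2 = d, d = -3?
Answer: -20892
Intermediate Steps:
L(V, Q) = -7 (L(V, Q) = 14 + 7*(-3) = 14 - 21 = -7)
s = ½ (s = 1/2 = ½ ≈ 0.50000)
N(S, W) = -S - 7*W
x(T, n) = 7 - 4*T (x(T, n) = 7 + (0 + (-T - 7*T))/2 = 7 + (0 - 8*T)/2 = 7 + (-8*T)/2 = 7 - 4*T)
-21347 + x(-112, 32) = -21347 + (7 - 4*(-112)) = -21347 + (7 + 448) = -21347 + 455 = -20892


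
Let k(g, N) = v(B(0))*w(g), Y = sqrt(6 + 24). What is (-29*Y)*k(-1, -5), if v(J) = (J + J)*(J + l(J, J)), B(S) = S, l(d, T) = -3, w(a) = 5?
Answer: 0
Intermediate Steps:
Y = sqrt(30) ≈ 5.4772
v(J) = 2*J*(-3 + J) (v(J) = (J + J)*(J - 3) = (2*J)*(-3 + J) = 2*J*(-3 + J))
k(g, N) = 0 (k(g, N) = (2*0*(-3 + 0))*5 = (2*0*(-3))*5 = 0*5 = 0)
(-29*Y)*k(-1, -5) = -29*sqrt(30)*0 = 0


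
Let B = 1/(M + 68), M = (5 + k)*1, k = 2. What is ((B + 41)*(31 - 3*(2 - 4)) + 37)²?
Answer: 13592528569/5625 ≈ 2.4164e+6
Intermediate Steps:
M = 7 (M = (5 + 2)*1 = 7*1 = 7)
B = 1/75 (B = 1/(7 + 68) = 1/75 ≈ 0.013333)
((B + 41)*(31 - 3*(2 - 4)) + 37)² = ((1/75 + 41)*(31 - 3*(2 - 4)) + 37)² = (3076*(31 - 3*(-2))/75 + 37)² = (3076*(31 + 6)/75 + 37)² = ((3076/75)*37 + 37)² = (113812/75 + 37)² = (116587/75)² = 13592528569/5625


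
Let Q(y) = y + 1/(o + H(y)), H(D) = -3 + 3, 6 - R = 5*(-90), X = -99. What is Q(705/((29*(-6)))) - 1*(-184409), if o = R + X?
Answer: 3818288917/20706 ≈ 1.8441e+5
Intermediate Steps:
R = 456 (R = 6 - 5*(-90) = 6 - 1*(-450) = 6 + 450 = 456)
o = 357 (o = 456 - 99 = 357)
H(D) = 0
Q(y) = 1/357 + y (Q(y) = y + 1/(357 + 0) = y + 1/357 = 1/357 + y)
Q(705/((29*(-6)))) - 1*(-184409) = (1/357 + 705/((29*(-6)))) - 1*(-184409) = (1/357 + 705/(-174)) + 184409 = (1/357 + 705*(-1/174)) + 184409 = (1/357 - 235/58) + 184409 = -83837/20706 + 184409 = 3818288917/20706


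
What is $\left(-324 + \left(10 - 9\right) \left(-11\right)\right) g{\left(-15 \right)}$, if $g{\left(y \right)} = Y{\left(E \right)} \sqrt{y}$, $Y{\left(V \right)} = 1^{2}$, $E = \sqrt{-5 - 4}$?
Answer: $- 335 i \sqrt{15} \approx - 1297.4 i$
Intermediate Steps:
$E = 3 i$ ($E = \sqrt{-9} = 3 i \approx 3.0 i$)
$Y{\left(V \right)} = 1$
$g{\left(y \right)} = \sqrt{y}$ ($g{\left(y \right)} = 1 \sqrt{y} = \sqrt{y}$)
$\left(-324 + \left(10 - 9\right) \left(-11\right)\right) g{\left(-15 \right)} = \left(-324 + \left(10 - 9\right) \left(-11\right)\right) \sqrt{-15} = \left(-324 + 1 \left(-11\right)\right) i \sqrt{15} = \left(-324 - 11\right) i \sqrt{15} = - 335 i \sqrt{15}$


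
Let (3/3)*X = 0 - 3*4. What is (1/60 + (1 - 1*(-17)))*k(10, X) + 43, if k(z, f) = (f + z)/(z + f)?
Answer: 3661/60 ≈ 61.017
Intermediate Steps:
X = -12 (X = 0 - 3*4 = 0 - 12 = -12)
k(z, f) = 1 (k(z, f) = (f + z)/(f + z) = 1)
(1/60 + (1 - 1*(-17)))*k(10, X) + 43 = (1/60 + (1 - 1*(-17)))*1 + 43 = (1/60 + (1 + 17))*1 + 43 = (1/60 + 18)*1 + 43 = (1081/60)*1 + 43 = 1081/60 + 43 = 3661/60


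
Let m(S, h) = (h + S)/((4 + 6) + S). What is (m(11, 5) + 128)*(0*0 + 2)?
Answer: 5408/21 ≈ 257.52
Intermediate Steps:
m(S, h) = (S + h)/(10 + S)
(m(11, 5) + 128)*(0*0 + 2) = ((11 + 5)/(10 + 11) + 128)*(0*0 + 2) = (16/21 + 128)*(0 + 2) = ((1/21)*16 + 128)*2 = (16/21 + 128)*2 = (2704/21)*2 = 5408/21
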